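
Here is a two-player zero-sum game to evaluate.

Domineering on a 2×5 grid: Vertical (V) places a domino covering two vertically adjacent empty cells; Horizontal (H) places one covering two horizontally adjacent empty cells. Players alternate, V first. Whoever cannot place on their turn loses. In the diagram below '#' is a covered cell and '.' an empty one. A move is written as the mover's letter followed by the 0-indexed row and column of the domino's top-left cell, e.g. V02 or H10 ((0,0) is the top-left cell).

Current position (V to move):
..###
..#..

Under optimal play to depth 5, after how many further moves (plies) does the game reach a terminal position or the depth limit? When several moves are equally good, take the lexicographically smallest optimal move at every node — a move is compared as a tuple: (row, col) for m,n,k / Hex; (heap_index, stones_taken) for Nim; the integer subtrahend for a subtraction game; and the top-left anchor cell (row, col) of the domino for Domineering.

PV length from [..###/..#..]: 3 plies

p1 V@[..###/..#..]: V00[#.###/#.#..]+1* V01[.####/.##..]+1
p2 H@[#.###/#.#..]: H13[#.###/#.###]-1*
p3 V@[#.###/#.###]: V01[#####/#####]+1*
p4 H@[#####/#####] terminal -1; root [..###/..#..] d5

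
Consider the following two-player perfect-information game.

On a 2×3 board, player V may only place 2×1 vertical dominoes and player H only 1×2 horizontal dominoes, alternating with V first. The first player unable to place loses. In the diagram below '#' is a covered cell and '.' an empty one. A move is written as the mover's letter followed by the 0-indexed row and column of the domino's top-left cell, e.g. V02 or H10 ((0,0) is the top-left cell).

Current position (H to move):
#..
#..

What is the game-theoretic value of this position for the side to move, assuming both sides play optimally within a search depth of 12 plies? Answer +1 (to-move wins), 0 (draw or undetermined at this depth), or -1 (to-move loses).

value(#../#.., H) = +1

ply 1, H at #../#.. | H01=+1→###/#..*; H11=+1→#../###
ply 2: ###/#.. is terminal -1 (V); from #../#.. depth 12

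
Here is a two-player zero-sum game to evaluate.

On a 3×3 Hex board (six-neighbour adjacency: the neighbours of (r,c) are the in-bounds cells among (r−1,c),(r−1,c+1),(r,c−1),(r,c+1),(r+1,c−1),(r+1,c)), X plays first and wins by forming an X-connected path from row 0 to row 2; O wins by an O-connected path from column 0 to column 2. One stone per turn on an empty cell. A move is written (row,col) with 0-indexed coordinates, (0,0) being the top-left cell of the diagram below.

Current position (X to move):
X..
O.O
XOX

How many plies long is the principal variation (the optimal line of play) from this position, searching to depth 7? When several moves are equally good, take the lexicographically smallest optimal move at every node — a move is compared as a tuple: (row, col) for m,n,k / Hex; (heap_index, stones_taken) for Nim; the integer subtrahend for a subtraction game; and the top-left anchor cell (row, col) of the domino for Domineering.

PV length from [X../O.O/XOX]: 3 plies

p1 X@[X../O.O/XOX]: (0,1)[XX./O.O/XOX]-1 (0,2)[X.X/O.O/XOX]-1 (1,1)[X../OXO/XOX]+1*
p2 O@[X../OXO/XOX]: (0,1)[XO./OXO/XOX]-1* (0,2)[X.O/OXO/XOX]-1
p3 X@[XO./OXO/XOX]: (0,2)[XOX/OXO/XOX]+1*
p4 O@[XOX/OXO/XOX] terminal -1; root [X../O.O/XOX] d7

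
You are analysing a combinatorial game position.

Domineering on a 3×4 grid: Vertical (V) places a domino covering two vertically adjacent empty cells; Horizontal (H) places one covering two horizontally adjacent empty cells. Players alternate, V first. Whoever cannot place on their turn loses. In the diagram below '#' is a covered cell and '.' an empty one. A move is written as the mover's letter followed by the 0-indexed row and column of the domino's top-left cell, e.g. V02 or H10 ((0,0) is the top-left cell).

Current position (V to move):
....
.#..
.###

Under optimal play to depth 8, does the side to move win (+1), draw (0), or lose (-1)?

value(..../.#../.###, V) = +1

p1 V@[..../.#../.###]: V00[#.../##../.###]-1 V02[..#./.##./.###]+1* V03[...#/.#.#/.###]+1 V10[..../##../####]-1
p2 H@[..#./.##./.###]: H00[###./.##./.###]-1*
p3 V@[###./.##./.###]: V03[####/.###/.###]+1* V10[###./###./####]+1
p4 H@[####/.###/.###] terminal -1; root [..../.#../.###] d8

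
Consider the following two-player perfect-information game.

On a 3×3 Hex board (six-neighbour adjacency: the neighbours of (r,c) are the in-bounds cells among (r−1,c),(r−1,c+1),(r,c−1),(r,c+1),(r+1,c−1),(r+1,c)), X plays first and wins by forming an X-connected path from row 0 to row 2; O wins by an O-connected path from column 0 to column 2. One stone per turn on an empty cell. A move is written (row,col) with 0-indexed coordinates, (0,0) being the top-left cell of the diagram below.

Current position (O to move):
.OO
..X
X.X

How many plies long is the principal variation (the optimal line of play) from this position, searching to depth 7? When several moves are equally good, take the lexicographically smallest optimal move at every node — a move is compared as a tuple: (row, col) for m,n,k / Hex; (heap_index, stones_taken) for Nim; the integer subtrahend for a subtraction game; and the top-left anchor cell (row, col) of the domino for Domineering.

[.OO/..X/X.X] O move#1: (0,0):+1/OOO/..X/X.X*, (1,0):+1/.OO/O.X/X.X, (1,1):+1/.OO/.OX/X.X, (2,1):+1/.OO/..X/XOX
[OOO/..X/X.X] end (terminal -1, X#2); searched .OO/..X/X.X to 7

PV length from [.OO/..X/X.X]: 1 ply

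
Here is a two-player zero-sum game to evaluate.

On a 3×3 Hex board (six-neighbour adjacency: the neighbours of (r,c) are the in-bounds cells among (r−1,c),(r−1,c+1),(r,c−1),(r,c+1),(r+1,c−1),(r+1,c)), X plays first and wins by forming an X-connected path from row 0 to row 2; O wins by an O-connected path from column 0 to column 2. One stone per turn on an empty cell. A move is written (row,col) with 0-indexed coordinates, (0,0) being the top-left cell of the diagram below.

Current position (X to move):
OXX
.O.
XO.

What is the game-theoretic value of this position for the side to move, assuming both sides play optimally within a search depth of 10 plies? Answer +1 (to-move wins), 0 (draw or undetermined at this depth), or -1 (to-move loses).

p1 X@[OXX/.O./XO.]: (1,0)[OXX/XO./XO.]+1* (1,2)[OXX/.OX/XO.]+1 (2,2)[OXX/.O./XOX]+1
p2 O@[OXX/XO./XO.] terminal -1; root [OXX/.O./XO.] d10

value(OXX/.O./XO., X) = +1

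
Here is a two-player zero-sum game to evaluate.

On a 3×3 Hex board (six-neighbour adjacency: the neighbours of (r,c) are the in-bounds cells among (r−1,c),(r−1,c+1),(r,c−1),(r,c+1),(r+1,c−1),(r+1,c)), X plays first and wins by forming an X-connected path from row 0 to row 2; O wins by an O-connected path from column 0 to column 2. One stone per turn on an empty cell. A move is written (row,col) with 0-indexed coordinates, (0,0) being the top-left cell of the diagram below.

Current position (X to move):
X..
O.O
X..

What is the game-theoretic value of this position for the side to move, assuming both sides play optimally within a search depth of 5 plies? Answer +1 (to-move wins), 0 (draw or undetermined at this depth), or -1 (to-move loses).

value(X../O.O/X.., X) = +1

ply 1, X at X../O.O/X.. | (0,1)=-1→XX./O.O/X..; (0,2)=-1→X.X/O.O/X..; (1,1)=+1→X../OXO/X..*; (2,1)=-1→X../O.O/XX.; (2,2)=-1→X../O.O/X.X
ply 2, O at X../OXO/X.. | (0,1)=-1→XO./OXO/X..*; (0,2)=-1→X.O/OXO/X..; (2,1)=-1→X../OXO/XO.; (2,2)=-1→X../OXO/X.O
ply 3, X at XO./OXO/X.. | (0,2)=+1→XOX/OXO/X..*; (2,1)=-1→XO./OXO/XX.; (2,2)=-1→XO./OXO/X.X
ply 4: XOX/OXO/X.. is terminal -1 (O); from X../O.O/X.. depth 5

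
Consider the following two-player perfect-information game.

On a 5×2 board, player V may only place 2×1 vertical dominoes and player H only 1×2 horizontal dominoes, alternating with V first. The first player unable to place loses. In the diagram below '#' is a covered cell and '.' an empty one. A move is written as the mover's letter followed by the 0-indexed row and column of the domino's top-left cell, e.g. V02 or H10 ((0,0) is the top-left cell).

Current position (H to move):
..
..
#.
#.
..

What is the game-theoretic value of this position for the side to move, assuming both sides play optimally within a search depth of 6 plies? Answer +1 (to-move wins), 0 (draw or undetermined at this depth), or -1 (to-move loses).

p1 H@[../../#./#./..]: H00[##/../#./#./..]+1* H10[../##/#./#./..]+1 H40[../../#./#./##]-1
p2 V@[##/../#./#./..]: V11[##/.#/##/#./..]-1* V21[##/../##/##/..]-1 V31[##/../#./##/.#]-1
p3 H@[##/.#/##/#./..]: H40[##/.#/##/#./##]+1*
p4 V@[##/.#/##/#./##] terminal -1; root [../../#./#./..] d6

value(../../#./#./.., H) = +1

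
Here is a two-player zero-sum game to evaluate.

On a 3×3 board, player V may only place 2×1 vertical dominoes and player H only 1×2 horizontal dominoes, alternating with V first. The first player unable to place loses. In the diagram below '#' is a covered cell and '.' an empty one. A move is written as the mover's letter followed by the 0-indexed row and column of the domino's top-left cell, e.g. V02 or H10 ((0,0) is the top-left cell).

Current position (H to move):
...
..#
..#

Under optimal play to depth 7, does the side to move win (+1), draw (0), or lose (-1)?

value(.../..#/..#, H) = +1

p1 H@[.../..#/..#]: H00[##./..#/..#]-1 H01[.##/..#/..#]-1 H10[.../###/..#]+1* H20[.../..#/###]-1
p2 V@[.../###/..#] terminal -1; root [.../..#/..#] d7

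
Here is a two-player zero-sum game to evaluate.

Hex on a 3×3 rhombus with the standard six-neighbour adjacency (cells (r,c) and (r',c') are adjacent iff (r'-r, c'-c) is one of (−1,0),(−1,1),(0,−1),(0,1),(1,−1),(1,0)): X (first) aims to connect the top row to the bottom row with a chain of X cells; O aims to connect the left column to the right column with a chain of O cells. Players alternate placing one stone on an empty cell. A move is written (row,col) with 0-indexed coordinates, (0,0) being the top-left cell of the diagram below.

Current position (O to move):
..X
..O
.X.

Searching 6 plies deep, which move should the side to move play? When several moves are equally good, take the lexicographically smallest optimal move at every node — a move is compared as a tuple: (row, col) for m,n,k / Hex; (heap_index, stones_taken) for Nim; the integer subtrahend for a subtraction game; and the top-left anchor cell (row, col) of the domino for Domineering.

p1 O@[..X/..O/.X.]: (0,0)[O.X/..O/.X.]-1 (0,1)[.OX/..O/.X.]-1 (1,0)[..X/O.O/.X.]-1 (1,1)[..X/.OO/.X.]+1* (2,0)[..X/..O/OX.]-1 (2,2)[..X/..O/.XO]-1
p2 X@[..X/.OO/.X.]: (0,0)[X.X/.OO/.X.]-1* (0,1)[.XX/.OO/.X.]-1 (1,0)[..X/XOO/.X.]-1 (2,0)[..X/.OO/XX.]-1 (2,2)[..X/.OO/.XX]-1
p3 O@[X.X/.OO/.X.]: (0,1)[XOX/.OO/.X.]+1* (1,0)[X.X/OOO/.X.]+1 (2,0)[X.X/.OO/OX.]+1 (2,2)[X.X/.OO/.XO]+1
p4 X@[XOX/.OO/.X.]: (1,0)[XOX/XOO/.X.]-1* (2,0)[XOX/.OO/XX.]-1 (2,2)[XOX/.OO/.XX]-1
p5 O@[XOX/XOO/.X.]: (2,0)[XOX/XOO/OX.]+1* (2,2)[XOX/XOO/.XO]-1
p6 X@[XOX/XOO/OX.] terminal -1; root [..X/..O/.X.] d6

O's best at [..X/..O/.X.]: (1,1)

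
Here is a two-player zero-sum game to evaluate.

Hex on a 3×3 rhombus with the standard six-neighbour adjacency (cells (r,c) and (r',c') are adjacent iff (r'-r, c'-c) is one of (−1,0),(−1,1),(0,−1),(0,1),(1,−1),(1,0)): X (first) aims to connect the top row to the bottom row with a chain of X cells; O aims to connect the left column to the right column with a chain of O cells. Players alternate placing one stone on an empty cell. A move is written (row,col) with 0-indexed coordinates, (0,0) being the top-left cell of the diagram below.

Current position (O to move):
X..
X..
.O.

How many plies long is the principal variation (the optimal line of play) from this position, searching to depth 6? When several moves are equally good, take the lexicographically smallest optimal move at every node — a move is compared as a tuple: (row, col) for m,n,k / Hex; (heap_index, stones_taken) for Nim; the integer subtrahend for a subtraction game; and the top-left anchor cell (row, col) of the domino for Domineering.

PV length from [X../X../.O.]: 5 plies

ply 1, O at X../X../.O. | (0,1)=-1→XO./X../.O.; (0,2)=-1→X.O/X../.O.; (1,1)=-1→X../XO./.O.; (1,2)=-1→X../X.O/.O.; (2,0)=+1→X../X../OO.*; (2,2)=-1→X../X../.OO
ply 2, X at X../X../OO. | (0,1)=-1→XX./X../OO.*; (0,2)=-1→X.X/X../OO.; (1,1)=-1→X../XX./OO.; (1,2)=-1→X../X.X/OO.; (2,2)=-1→X../X../OOX
ply 3, O at XX./X../OO. | (0,2)=+1→XXO/X../OO.*; (1,1)=+1→XX./XO./OO.; (1,2)=+1→XX./X.O/OO.; (2,2)=+1→XX./X../OOO
ply 4, X at XXO/X../OO. | (1,1)=-1→XXO/XX./OO.*; (1,2)=-1→XXO/X.X/OO.; (2,2)=-1→XXO/X../OOX
ply 5, O at XXO/XX./OO. | (1,2)=+1→XXO/XXO/OO.*; (2,2)=+1→XXO/XX./OOO
ply 6: XXO/XXO/OO. is terminal -1 (X); from X../X../.O. depth 6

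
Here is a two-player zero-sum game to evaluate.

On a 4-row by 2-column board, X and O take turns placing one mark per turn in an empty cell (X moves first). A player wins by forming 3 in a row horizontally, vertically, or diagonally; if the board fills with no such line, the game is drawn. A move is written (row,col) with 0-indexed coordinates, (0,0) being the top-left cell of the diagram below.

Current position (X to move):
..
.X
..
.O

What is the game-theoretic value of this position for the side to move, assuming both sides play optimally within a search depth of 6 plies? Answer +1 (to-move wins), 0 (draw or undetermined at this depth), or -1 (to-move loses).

p1 X@[../.X/../.O]: (0,0)[X./.X/../.O]+0* (0,1)[.X/.X/../.O]+0 (1,0)[../XX/../.O]+0 (2,0)[../.X/X./.O]+0 (2,1)[../.X/.X/.O]+0 (3,0)[../.X/../XO]+0
p2 O@[X./.X/../.O]: (0,1)[XO/.X/../.O]+0* (1,0)[X./OX/../.O]+0 (2,0)[X./.X/O./.O]+0 (2,1)[X./.X/.O/.O]+0 (3,0)[X./.X/../OO]+0
p3 X@[XO/.X/../.O]: (1,0)[XO/XX/../.O]+0* (2,0)[XO/.X/X./.O]+0 (2,1)[XO/.X/.X/.O]+0 (3,0)[XO/.X/../XO]+0
p4 O@[XO/XX/../.O]: (2,0)[XO/XX/O./.O]+0* (2,1)[XO/XX/.O/.O]-1 (3,0)[XO/XX/../OO]-1
p5 X@[XO/XX/O./.O]: (2,1)[XO/XX/OX/.O]+0* (3,0)[XO/XX/O./XO]+0
p6 O@[XO/XX/OX/.O]: (3,0)[XO/XX/OX/OO]+0*
p7 X@[XO/XX/OX/OO] terminal +0; root [../.X/../.O] d6

value(../.X/../.O, X) = 0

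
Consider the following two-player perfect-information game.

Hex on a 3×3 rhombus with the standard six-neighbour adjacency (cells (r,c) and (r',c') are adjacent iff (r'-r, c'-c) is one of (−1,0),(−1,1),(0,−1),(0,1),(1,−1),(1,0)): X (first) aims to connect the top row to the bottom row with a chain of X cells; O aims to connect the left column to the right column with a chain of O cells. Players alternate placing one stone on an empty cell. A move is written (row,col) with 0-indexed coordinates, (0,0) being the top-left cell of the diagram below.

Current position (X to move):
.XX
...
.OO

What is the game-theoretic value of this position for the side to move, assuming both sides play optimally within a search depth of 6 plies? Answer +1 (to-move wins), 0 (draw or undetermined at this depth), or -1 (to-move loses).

[.XX/.../.OO] X move#1: (0,0):-1/XXX/.../.OO, (1,0):-1/.XX/X../.OO, (1,1):-1/.XX/.X./.OO, (1,2):-1/.XX/..X/.OO, (2,0):+1/.XX/.../XOO*
[.XX/.../XOO] O move#2: (0,0):-1/OXX/.../XOO*, (1,0):-1/.XX/O../XOO, (1,1):-1/.XX/.O./XOO, (1,2):-1/.XX/..O/XOO
[OXX/.../XOO] X move#3: (1,0):+1/OXX/X../XOO*, (1,1):+1/OXX/.X./XOO, (1,2):+1/OXX/..X/XOO
[OXX/X../XOO] end (terminal -1, O#4); searched .XX/.../.OO to 6

value(.XX/.../.OO, X) = +1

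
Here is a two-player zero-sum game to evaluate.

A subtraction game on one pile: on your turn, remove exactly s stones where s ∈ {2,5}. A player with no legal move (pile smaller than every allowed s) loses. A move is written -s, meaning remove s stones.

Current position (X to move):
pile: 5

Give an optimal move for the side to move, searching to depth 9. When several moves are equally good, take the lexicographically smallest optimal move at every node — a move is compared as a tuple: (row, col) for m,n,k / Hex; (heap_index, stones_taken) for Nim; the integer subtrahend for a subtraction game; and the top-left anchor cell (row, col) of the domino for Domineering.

X's best at [5]: -5

p1 X@[5]: -2[3]-1 -5[0]+1*
p2 O@[0] terminal -1; root [5] d9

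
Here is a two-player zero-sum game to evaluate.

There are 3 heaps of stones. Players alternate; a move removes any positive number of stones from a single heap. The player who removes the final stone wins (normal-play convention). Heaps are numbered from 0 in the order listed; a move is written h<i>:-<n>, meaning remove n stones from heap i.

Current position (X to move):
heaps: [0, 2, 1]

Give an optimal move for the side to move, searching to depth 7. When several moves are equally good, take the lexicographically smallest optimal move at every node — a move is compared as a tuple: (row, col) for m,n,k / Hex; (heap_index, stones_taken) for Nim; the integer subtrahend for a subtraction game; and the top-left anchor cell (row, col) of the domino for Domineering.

X's best at [(0,2,1)]: h1:-1

[(0,2,1)] X move#1: h1:-1:+1/(0,1,1)*, h1:-2:-1/(0,0,1), h2:-1:-1/(0,2,0)
[(0,1,1)] O move#2: h1:-1:-1/(0,0,1)*, h2:-1:-1/(0,1,0)
[(0,0,1)] X move#3: h2:-1:+1/(0,0,0)*
[(0,0,0)] end (terminal -1, O#4); searched (0,2,1) to 7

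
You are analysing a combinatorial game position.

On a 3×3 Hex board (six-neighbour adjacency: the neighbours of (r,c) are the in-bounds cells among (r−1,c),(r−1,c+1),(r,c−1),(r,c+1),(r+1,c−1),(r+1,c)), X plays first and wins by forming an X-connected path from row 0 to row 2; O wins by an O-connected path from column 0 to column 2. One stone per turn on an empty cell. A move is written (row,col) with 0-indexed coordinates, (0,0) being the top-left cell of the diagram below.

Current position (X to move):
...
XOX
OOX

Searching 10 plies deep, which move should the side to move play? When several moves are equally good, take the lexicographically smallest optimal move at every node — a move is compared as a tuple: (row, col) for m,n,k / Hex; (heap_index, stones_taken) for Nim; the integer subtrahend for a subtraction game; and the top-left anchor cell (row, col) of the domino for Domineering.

X's best at [.../XOX/OOX]: (0,2)

ply 1, X at .../XOX/OOX | (0,0)=-1→X../XOX/OOX; (0,1)=-1→.X./XOX/OOX; (0,2)=+1→..X/XOX/OOX*
ply 2: ..X/XOX/OOX is terminal -1 (O); from .../XOX/OOX depth 10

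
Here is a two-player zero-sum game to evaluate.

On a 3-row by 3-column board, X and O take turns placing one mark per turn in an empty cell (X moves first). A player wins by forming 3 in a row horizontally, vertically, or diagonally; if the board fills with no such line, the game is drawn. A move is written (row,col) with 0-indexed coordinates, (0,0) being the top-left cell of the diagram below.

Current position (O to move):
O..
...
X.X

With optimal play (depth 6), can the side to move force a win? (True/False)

O winning at [O../.../X.X]: False

ply 1, O at O../.../X.X | (0,1)=-1→OO./.../X.X*; (0,2)=-1→O.O/.../X.X; (1,0)=-1→O../O../X.X; (1,1)=-1→O../.O./X.X; (1,2)=-1→O../..O/X.X; (2,1)=-1→O../.../XOX
ply 2, X at OO./.../X.X | (0,2)=+1→OOX/.../X.X*; (1,0)=-1→OO./X../X.X; (1,1)=-1→OO./.X./X.X; (1,2)=-1→OO./..X/X.X; (2,1)=+1→OO./.../XXX
ply 3, O at OOX/.../X.X | (1,0)=-1→OOX/O../X.X*; (1,1)=-1→OOX/.O./X.X; (1,2)=-1→OOX/..O/X.X; (2,1)=-1→OOX/.../XOX
ply 4, X at OOX/O../X.X | (1,1)=+1→OOX/OX./X.X*; (1,2)=+1→OOX/O.X/X.X; (2,1)=+1→OOX/O../XXX
ply 5: OOX/OX./X.X is terminal -1 (O); from O../.../X.X depth 6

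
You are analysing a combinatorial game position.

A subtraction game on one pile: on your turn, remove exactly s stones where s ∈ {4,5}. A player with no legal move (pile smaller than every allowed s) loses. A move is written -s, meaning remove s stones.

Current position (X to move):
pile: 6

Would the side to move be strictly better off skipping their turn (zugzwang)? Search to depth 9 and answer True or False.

[6] X move#1: -4:+1/2*, -5:+1/1
[2] end (terminal -1, O#2); searched 6 to 9
suppose X passes — search the same position with O to move:
pass> [6] O move#1: -4:+1/2*, -5:+1/1
pass> [2] end (terminal -1, X#2); searched 6 to 9
for X: play +1, pass -1

zugzwang(6, X) = False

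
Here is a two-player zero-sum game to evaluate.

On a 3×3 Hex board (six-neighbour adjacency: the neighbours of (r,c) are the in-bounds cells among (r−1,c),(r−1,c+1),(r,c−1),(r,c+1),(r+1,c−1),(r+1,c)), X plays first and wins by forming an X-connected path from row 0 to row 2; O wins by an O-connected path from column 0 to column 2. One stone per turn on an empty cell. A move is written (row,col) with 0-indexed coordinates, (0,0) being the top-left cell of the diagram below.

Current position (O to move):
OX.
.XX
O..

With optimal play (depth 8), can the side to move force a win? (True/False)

O winning at [OX./.XX/O..]: False

ply 1, O at OX./.XX/O.. | (0,2)=-1→OXO/.XX/O..*; (1,0)=-1→OX./OXX/O..; (2,1)=-1→OX./.XX/OO.; (2,2)=-1→OX./.XX/O.O
ply 2, X at OXO/.XX/O.. | (1,0)=+1→OXO/XXX/O..*; (2,1)=+1→OXO/.XX/OX.; (2,2)=+1→OXO/.XX/O.X
ply 3, O at OXO/XXX/O.. | (2,1)=-1→OXO/XXX/OO.*; (2,2)=-1→OXO/XXX/O.O
ply 4, X at OXO/XXX/OO. | (2,2)=+1→OXO/XXX/OOX*
ply 5: OXO/XXX/OOX is terminal -1 (O); from OX./.XX/O.. depth 8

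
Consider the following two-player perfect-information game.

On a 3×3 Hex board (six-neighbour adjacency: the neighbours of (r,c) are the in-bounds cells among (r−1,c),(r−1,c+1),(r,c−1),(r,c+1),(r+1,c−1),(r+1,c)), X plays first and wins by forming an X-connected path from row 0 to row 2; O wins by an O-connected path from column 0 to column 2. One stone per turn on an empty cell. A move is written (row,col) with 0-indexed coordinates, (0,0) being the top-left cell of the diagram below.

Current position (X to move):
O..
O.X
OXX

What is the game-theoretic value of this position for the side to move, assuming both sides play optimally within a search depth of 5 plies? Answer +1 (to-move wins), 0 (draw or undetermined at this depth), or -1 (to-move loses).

ply 1, X at O../O.X/OXX | (0,1)=+1→OX./O.X/OXX*; (0,2)=+1→O.X/O.X/OXX; (1,1)=+1→O../OXX/OXX
ply 2, O at OX./O.X/OXX | (0,2)=-1→OXO/O.X/OXX*; (1,1)=-1→OX./OOX/OXX
ply 3, X at OXO/O.X/OXX | (1,1)=+1→OXO/OXX/OXX*
ply 4: OXO/OXX/OXX is terminal -1 (O); from O../O.X/OXX depth 5

value(O../O.X/OXX, X) = +1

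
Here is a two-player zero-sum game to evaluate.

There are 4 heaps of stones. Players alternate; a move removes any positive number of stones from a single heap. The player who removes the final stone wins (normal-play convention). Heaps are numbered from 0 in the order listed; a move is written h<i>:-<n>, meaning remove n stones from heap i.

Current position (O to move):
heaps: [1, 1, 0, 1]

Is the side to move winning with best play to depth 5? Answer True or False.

O winning at [(1,1,0,1)]: True

[(1,1,0,1)] O move#1: h0:-1:+1/(0,1,0,1)*, h1:-1:+1/(1,0,0,1), h3:-1:+1/(1,1,0,0)
[(0,1,0,1)] X move#2: h1:-1:-1/(0,0,0,1)*, h3:-1:-1/(0,1,0,0)
[(0,0,0,1)] O move#3: h3:-1:+1/(0,0,0,0)*
[(0,0,0,0)] end (terminal -1, X#4); searched (1,1,0,1) to 5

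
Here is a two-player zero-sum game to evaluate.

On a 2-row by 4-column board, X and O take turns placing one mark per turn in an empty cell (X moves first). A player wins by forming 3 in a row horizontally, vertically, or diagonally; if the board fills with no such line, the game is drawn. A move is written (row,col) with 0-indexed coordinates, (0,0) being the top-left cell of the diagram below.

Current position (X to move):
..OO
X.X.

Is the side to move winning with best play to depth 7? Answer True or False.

[..OO/X.X.] X move#1: (0,0):-1/X.OO/X.X., (0,1):+0/.XOO/X.X., (1,1):+1/..OO/XXX.*, (1,3):-1/..OO/X.XX
[..OO/XXX.] end (terminal -1, O#2); searched ..OO/X.X. to 7

X winning at [..OO/X.X.]: True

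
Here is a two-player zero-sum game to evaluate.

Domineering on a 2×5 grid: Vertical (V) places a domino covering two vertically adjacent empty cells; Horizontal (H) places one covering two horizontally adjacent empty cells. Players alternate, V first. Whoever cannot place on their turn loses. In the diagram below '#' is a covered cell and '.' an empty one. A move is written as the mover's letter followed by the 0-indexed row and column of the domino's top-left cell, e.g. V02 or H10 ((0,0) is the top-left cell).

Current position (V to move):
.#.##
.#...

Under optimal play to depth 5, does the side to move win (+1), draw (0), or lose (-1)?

p1 V@[.#.##/.#...]: V00[##.##/##...]-1 V02[.####/.##..]+1*
p2 H@[.####/.##..]: H13[.####/.####]-1*
p3 V@[.####/.####]: V00[#####/#####]+1*
p4 H@[#####/#####] terminal -1; root [.#.##/.#...] d5

value(.#.##/.#..., V) = +1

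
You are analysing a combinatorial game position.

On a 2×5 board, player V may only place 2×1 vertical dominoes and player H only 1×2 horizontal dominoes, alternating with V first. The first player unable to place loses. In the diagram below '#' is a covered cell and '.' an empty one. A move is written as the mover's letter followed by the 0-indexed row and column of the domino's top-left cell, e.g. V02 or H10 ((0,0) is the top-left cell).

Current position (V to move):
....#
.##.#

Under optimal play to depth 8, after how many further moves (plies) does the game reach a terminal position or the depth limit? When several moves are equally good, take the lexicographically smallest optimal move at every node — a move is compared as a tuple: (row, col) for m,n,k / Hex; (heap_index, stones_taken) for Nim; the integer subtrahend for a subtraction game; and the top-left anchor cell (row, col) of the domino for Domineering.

PV length from [....#/.##.#]: 2 plies

[....#/.##.#] V move#1: V00:-1/#...#/###.#*, V03:-1/...##/.####
[#...#/###.#] H move#2: H01:-1/###.#/###.#, H02:+1/#.###/###.#*
[#.###/###.#] end (terminal -1, V#3); searched ....#/.##.# to 8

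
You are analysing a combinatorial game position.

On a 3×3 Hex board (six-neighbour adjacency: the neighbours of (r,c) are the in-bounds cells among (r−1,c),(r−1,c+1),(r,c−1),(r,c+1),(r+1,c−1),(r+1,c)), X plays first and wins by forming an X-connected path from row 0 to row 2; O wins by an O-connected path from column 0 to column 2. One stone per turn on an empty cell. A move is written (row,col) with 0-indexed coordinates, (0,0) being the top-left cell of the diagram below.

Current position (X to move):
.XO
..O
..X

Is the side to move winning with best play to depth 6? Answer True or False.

X winning at [.XO/..O/..X]: True

ply 1, X at .XO/..O/..X | (0,0)=-1→XXO/..O/..X; (1,0)=-1→.XO/X.O/..X; (1,1)=+1→.XO/.XO/..X*; (2,0)=+1→.XO/..O/X.X; (2,1)=-1→.XO/..O/.XX
ply 2, O at .XO/.XO/..X | (0,0)=-1→OXO/.XO/..X*; (1,0)=-1→.XO/OXO/..X; (2,0)=-1→.XO/.XO/O.X; (2,1)=-1→.XO/.XO/.OX
ply 3, X at OXO/.XO/..X | (1,0)=+1→OXO/XXO/..X*; (2,0)=+1→OXO/.XO/X.X; (2,1)=+1→OXO/.XO/.XX
ply 4, O at OXO/XXO/..X | (2,0)=-1→OXO/XXO/O.X*; (2,1)=-1→OXO/XXO/.OX
ply 5, X at OXO/XXO/O.X | (2,1)=+1→OXO/XXO/OXX*
ply 6: OXO/XXO/OXX is terminal -1 (O); from .XO/..O/..X depth 6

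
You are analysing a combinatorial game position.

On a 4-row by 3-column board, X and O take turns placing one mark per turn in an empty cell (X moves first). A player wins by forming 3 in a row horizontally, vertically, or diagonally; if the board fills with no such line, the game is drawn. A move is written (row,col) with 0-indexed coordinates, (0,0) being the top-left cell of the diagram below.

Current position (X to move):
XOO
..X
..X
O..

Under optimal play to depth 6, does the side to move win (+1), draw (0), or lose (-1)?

[XOO/..X/..X/O..] X move#1: (1,0):+1/XOO/X.X/..X/O..*, (1,1):+1/XOO/.XX/..X/O.., (2,0):+1/XOO/..X/X.X/O.., (2,1):+1/XOO/..X/.XX/O.., (3,1):+1/XOO/..X/..X/OX., (3,2):+1/XOO/..X/..X/O.X
[XOO/X.X/..X/O..] O move#2: (1,1):-1/XOO/XOX/..X/O..*, (2,0):-1/XOO/X.X/O.X/O.., (2,1):-1/XOO/X.X/.OX/O.., (3,1):-1/XOO/X.X/..X/OO., (3,2):-1/XOO/X.X/..X/O.O
[XOO/XOX/..X/O..] X move#3: (2,0):+1/XOO/XOX/X.X/O..*, (2,1):-1/XOO/XOX/.XX/O.., (3,1):-1/XOO/XOX/..X/OX., (3,2):+1/XOO/XOX/..X/O.X
[XOO/XOX/X.X/O..] end (terminal -1, O#4); searched XOO/..X/..X/O.. to 6

value(XOO/..X/..X/O.., X) = +1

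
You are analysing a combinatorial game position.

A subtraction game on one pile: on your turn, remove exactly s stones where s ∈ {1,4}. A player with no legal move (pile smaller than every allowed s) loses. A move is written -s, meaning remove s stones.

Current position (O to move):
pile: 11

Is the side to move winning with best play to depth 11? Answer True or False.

ply 1, O at 11 | -1=+1→10*; -4=+1→7
ply 2, X at 10 | -1=-1→9*; -4=-1→6
ply 3, O at 9 | -1=-1→8; -4=+1→5*
ply 4, X at 5 | -1=-1→4*; -4=-1→1
ply 5, O at 4 | -1=-1→3; -4=+1→0*
ply 6: 0 is terminal -1 (X); from 11 depth 11

O winning at [11]: True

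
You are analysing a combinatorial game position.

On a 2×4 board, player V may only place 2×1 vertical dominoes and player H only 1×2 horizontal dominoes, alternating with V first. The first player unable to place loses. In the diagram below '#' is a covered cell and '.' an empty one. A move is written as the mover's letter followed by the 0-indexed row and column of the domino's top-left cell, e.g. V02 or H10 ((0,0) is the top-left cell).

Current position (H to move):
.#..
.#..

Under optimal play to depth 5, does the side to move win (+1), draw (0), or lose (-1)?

[.#../.#..] H move#1: H02:+1/.###/.#..*, H12:+1/.#../.###
[.###/.#..] V move#2: V00:-1/####/##..*
[####/##..] H move#3: H12:+1/####/####*
[####/####] end (terminal -1, V#4); searched .#../.#.. to 5

value(.#../.#.., H) = +1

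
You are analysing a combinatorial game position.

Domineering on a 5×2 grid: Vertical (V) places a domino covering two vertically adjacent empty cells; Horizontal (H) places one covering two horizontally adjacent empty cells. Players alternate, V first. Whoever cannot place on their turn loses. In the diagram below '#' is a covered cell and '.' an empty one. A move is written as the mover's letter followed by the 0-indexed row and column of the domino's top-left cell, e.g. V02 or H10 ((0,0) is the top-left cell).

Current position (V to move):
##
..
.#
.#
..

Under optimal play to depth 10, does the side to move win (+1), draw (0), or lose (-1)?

[##/../.#/.#/..] V move#1: V10:-1/##/#./##/.#/..*, V20:-1/##/../##/##/.., V30:-1/##/../.#/##/#.
[##/#./##/.#/..] H move#2: H40:+1/##/#./##/.#/##*
[##/#./##/.#/##] end (terminal -1, V#3); searched ##/../.#/.#/.. to 10

value(##/../.#/.#/.., V) = -1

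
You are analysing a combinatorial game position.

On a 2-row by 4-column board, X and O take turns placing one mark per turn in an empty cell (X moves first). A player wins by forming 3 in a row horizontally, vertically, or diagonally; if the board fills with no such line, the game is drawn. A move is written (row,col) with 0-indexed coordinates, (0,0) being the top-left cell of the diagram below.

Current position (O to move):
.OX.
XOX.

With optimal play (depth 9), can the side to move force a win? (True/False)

ply 1, O at .OX./XOX. | (0,0)=+0→OOX./XOX.*; (0,3)=+0→.OXO/XOX.; (1,3)=+0→.OX./XOXO
ply 2, X at OOX./XOX. | (0,3)=+0→OOXX/XOX.*; (1,3)=+0→OOX./XOXX
ply 3, O at OOXX/XOX. | (1,3)=+0→OOXX/XOXO*
ply 4: OOXX/XOXO is terminal +0 (X); from .OX./XOX. depth 9

O winning at [.OX./XOX.]: False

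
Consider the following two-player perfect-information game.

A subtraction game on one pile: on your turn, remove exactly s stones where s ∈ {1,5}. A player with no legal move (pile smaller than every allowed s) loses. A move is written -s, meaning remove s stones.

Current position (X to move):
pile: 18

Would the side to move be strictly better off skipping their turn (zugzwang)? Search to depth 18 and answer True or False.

zugzwang(18, X) = True

[18] X move#1: -1:-1/17*, -5:-1/13
[17] O move#2: -1:+1/16*, -5:+1/12
[16] X move#3: -1:-1/15*, -5:-1/11
[15] O move#4: -1:+1/14*, -5:+1/10
[14] X move#5: -1:-1/13*, -5:-1/9
[13] O move#6: -1:+1/12*, -5:+1/8
[12] X move#7: -1:-1/11*, -5:-1/7
[11] O move#8: -1:+1/10*, -5:+1/6
[10] X move#9: -1:-1/9*, -5:-1/5
[9] O move#10: -1:+1/8*, -5:+1/4
[8] X move#11: -1:-1/7*, -5:-1/3
[7] O move#12: -1:+1/6*, -5:+1/2
[6] X move#13: -1:-1/5*, -5:-1/1
[5] O move#14: -1:+1/4*, -5:+1/0
[4] X move#15: -1:-1/3*
[3] O move#16: -1:+1/2*
[2] X move#17: -1:-1/1*
[1] O move#18: -1:+1/0*
[0] end (terminal -1, X#19); searched 18 to 18
pass branch (O moves first from the same position):
  | [18] O move#1: -1:-1/17*, -5:-1/13
  | [17] X move#2: -1:+1/16*, -5:+1/12
  | [16] O move#3: -1:-1/15*, -5:-1/11
  | [15] X move#4: -1:+1/14*, -5:+1/10
  | [14] O move#5: -1:-1/13*, -5:-1/9
  | [13] X move#6: -1:+1/12*, -5:+1/8
  | [12] O move#7: -1:-1/11*, -5:-1/7
  | [11] X move#8: -1:+1/10*, -5:+1/6
  | [10] O move#9: -1:-1/9*, -5:-1/5
  | [9] X move#10: -1:+1/8*, -5:+1/4
  | [8] O move#11: -1:-1/7*, -5:-1/3
  | [7] X move#12: -1:+1/6*, -5:+1/2
  | [6] O move#13: -1:-1/5*, -5:-1/1
  | [5] X move#14: -1:+1/4*, -5:+1/0
  | [4] O move#15: -1:-1/3*
  | [3] X move#16: -1:+1/2*
  | [2] O move#17: -1:-1/1*
  | [1] X move#18: -1:+1/0*
  | [0] end (terminal -1, O#19); searched 18 to 18
X moving scores -1; X passing scores +1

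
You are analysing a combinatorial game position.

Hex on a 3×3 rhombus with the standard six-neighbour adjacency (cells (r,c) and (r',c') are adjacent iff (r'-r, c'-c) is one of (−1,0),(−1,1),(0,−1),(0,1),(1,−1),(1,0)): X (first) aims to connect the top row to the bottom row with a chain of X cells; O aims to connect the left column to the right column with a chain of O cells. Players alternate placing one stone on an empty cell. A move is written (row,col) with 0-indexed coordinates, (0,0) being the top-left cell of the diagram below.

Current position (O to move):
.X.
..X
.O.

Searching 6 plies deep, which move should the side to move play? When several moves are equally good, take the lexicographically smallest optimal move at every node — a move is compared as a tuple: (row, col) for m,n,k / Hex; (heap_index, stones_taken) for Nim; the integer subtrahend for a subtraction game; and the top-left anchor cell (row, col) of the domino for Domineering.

O's best at [.X./..X/.O.]: (1,1)

[.X./..X/.O.] O move#1: (0,0):-1/OX./..X/.O., (0,2):-1/.XO/..X/.O., (1,0):-1/.X./O.X/.O., (1,1):+1/.X./.OX/.O.*, (2,0):-1/.X./..X/OO., (2,2):-1/.X./..X/.OO
[.X./.OX/.O.] X move#2: (0,0):-1/XX./.OX/.O.*, (0,2):-1/.XX/.OX/.O., (1,0):-1/.X./XOX/.O., (2,0):-1/.X./.OX/XO., (2,2):-1/.X./.OX/.OX
[XX./.OX/.O.] O move#3: (0,2):+1/XXO/.OX/.O.*, (1,0):+1/XX./OOX/.O., (2,0):+1/XX./.OX/OO., (2,2):+1/XX./.OX/.OO
[XXO/.OX/.O.] X move#4: (1,0):-1/XXO/XOX/.O.*, (2,0):-1/XXO/.OX/XO., (2,2):-1/XXO/.OX/.OX
[XXO/XOX/.O.] O move#5: (2,0):+1/XXO/XOX/OO.*, (2,2):-1/XXO/XOX/.OO
[XXO/XOX/OO.] end (terminal -1, X#6); searched .X./..X/.O. to 6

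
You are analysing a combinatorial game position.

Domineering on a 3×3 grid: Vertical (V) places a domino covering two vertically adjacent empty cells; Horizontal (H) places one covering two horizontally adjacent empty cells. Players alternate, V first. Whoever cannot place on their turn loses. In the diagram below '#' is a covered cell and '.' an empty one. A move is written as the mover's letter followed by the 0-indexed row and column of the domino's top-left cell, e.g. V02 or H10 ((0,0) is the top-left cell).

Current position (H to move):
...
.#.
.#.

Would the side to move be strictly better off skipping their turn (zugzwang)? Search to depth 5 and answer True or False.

zugzwang(.../.#./.#., H) = False

[.../.#./.#.] H move#1: H00:-1/##./.#./.#.*, H01:-1/.##/.#./.#.
[##./.#./.#.] V move#2: V02:+1/###/.##/.#.*, V10:+1/##./##./##., V12:+1/##./.##/.##
[###/.##/.#.] end (terminal -1, H#3); searched .../.#./.#. to 5
pass branch (V moves first from the same position):
  | [.../.#./.#.] V move#1: V00:+1/#../##./.#.*, V02:+1/..#/.##/.#., V10:+1/.../##./##., V12:+1/.../.##/.##
  | [#../##./.#.] H move#2: H01:-1/###/##./.#.*
  | [###/##./.#.] V move#3: V12:+1/###/###/.##*
  | [###/###/.##] end (terminal -1, H#4); searched .../.#./.#. to 5
H moving scores -1; H passing scores -1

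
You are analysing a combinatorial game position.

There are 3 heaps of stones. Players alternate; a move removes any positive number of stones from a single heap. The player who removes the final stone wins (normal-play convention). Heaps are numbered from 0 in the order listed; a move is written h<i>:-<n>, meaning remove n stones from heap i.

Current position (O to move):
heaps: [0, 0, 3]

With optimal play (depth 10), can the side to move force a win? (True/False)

O winning at [(0,0,3)]: True

ply 1, O at (0,0,3) | h2:-1=-1→(0,0,2); h2:-2=-1→(0,0,1); h2:-3=+1→(0,0,0)*
ply 2: (0,0,0) is terminal -1 (X); from (0,0,3) depth 10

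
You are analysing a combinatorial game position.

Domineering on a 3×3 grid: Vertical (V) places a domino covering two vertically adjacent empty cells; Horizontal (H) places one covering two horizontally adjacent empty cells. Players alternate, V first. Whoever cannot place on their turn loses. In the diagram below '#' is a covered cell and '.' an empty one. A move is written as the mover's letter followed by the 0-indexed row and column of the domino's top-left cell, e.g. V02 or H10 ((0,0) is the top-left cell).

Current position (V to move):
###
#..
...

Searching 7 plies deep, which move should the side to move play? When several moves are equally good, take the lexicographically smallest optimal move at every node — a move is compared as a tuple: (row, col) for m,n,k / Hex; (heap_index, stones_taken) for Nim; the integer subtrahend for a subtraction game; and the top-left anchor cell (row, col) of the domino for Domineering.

ply 1, V at ###/#../... | V11=+1→###/##./.#.*; V12=-1→###/#.#/..#
ply 2: ###/##./.#. is terminal -1 (H); from ###/#../... depth 7

V's best at [###/#../...]: V11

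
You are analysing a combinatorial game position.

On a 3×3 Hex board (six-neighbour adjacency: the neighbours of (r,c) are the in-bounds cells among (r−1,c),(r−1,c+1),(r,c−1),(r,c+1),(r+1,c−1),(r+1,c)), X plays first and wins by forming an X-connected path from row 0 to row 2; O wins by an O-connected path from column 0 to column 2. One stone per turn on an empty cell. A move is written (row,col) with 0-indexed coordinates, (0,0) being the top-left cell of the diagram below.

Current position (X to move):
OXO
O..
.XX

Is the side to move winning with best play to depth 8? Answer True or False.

X winning at [OXO/O../.XX]: True

[OXO/O../.XX] X move#1: (1,1):+1/OXO/OX./.XX*, (1,2):-1/OXO/O.X/.XX, (2,0):-1/OXO/O../XXX
[OXO/OX./.XX] end (terminal -1, O#2); searched OXO/O../.XX to 8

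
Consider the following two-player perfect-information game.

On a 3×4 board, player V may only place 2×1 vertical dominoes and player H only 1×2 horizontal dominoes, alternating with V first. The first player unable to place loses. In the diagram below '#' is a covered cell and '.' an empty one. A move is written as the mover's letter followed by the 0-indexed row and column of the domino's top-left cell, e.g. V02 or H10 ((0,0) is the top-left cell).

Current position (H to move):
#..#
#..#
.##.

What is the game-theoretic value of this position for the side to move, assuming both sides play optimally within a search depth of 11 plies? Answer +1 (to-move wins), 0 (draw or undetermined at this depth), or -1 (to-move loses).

[#..#/#..#/.##.] H move#1: H01:+1/####/#..#/.##.*, H11:+1/#..#/####/.##.
[####/#..#/.##.] end (terminal -1, V#2); searched #..#/#..#/.##. to 11

value(#..#/#..#/.##., H) = +1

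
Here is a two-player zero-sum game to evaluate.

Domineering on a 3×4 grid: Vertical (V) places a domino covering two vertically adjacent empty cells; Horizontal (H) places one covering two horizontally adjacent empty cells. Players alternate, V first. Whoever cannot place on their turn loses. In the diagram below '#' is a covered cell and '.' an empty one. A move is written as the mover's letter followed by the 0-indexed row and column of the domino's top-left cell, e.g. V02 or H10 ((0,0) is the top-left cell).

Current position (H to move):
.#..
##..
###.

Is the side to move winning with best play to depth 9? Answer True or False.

p1 H@[.#../##../###.]: H02[.###/##../###.]-1 H12[.#../####/###.]+1*
p2 V@[.#../####/###.] terminal -1; root [.#../##../###.] d9

H winning at [.#../##../###.]: True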